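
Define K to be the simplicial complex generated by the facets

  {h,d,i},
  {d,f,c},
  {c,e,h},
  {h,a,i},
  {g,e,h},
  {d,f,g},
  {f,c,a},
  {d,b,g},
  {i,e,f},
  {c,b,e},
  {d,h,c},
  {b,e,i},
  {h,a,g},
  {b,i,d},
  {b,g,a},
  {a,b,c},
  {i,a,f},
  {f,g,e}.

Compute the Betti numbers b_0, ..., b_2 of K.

Fix the vertex order a < b < c < d < e < f < g < h < i and write every simplex with vertices in increasing order. Then dim K = 2 and the simplices of K are:

  0-simplices (9): a, b, c, d, e, f, g, h, i
  1-simplices (27): ab, ac, af, ag, ah, ai, bc, bd, be, bg, bi, cd, ce, cf, ch, df, dg, dh, di, ef, eg, eh, ei, fg, fi, gh, hi
  2-simplices (18): abc, abg, acf, afi, agh, ahi, bce, bdg, bdi, bei, cdf, cdh, ceh, dfg, dhi, efg, efi, egh

Hence C_0 ≅ Z^9, C_1 ≅ Z^27, C_2 ≅ Z^18.

Boundary ∂_1: C_1 → C_0 sends each edge [p,q] (with p < q) to q − p.
As a 9×27 matrix over Z this has rank 8, with invariant factors (1,1,1,1,1,1,1,1).

∂_2: C_2 → C_1 maps a triangle to the signed sum of its edges. For instance
  ∂dhi = hi − di + dh,
  ∂cdf = df − cf + cd.
This gives a 27×18 integer matrix of rank 17; reducing to Smith normal form yields diagonal entries (1,1,1,1,1,1,1,1,1,1,1,1,1,1,1,1,1).

Reading off H_k = ker ∂_k / im ∂_{k+1}:

  H_0: rank C_0 − rank ∂_1 = 9 − 8 = 1, and the invariant factors of ∂_1 are all 1, so H_0 = Z.
  H_1: rank ker ∂_1 − rank ∂_2 = (27 − 8) − 17 = 2, and the invariant factors of ∂_2 are all 1, so H_1 = Z^2.
  H_2: rank ker ∂_2 − rank ∂_3 = (18 − 17) − 0 = 1, and there is no ∂_3, so H_2 = Z.

As a check, the Euler characteristic is 9 − 27 + 18 = 0, which agrees with 1 − 2 + 1 = 0.
(K is a triangulation of the torus T^2.)

Hence the Betti numbers are b_0 = 1, b_1 = 2, b_2 = 1.

b_0 = 1, b_1 = 2, b_2 = 1.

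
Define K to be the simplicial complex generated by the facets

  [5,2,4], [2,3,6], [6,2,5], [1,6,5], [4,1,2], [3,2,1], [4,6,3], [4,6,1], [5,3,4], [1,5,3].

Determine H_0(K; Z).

H_0 ≅ Z.

Order the vertices as 1 < 2 < 3 < 4 < 5 < 6. Listing each simplex with vertices in this order, K has dimension 2 with simplices:

  0-simplices (6): [1], [2], [3], [4], [5], [6]
  1-simplices (15): [1,2], [1,3], [1,4], [1,5], [1,6], [2,3], [2,4], [2,5], [2,6], [3,4], [3,5], [3,6], [4,5], [4,6], [5,6]
  2-simplices (10): [1,2,3], [1,2,4], [1,3,5], [1,4,6], [1,5,6], [2,3,6], [2,4,5], [2,5,6], [3,4,5], [3,4,6]

giving chain groups C_0 ≅ Z^6, C_1 ≅ Z^15, C_2 ≅ Z^10.

∂_1: C_1 → C_0 sends each edge [p,q] (with p < q) to q − p. For instance
  ∂[2,6] = [6] − [2].
The 6×15 boundary matrix has rank 5 and Smith normal form diag(1,1,1,1,1).

∂_2: C_2 → C_1 maps a triangle to the signed sum of its edges. For instance
  ∂[2,3,6] = [3,6] − [2,6] + [2,3],
  ∂[1,5,6] = [5,6] − [1,6] + [1,5].
The 15×10 boundary matrix has rank 10 and Smith normal form diag(1,1,1,1,1,1,1,1,1,2).

Now H_k = ker ∂_k / im ∂_{k+1}, so:

  H_0: rank C_0 − rank ∂_1 = 6 − 5 = 1, and the invariant factors of ∂_1 are all 1, so H_0 ≅ Z.

(K is a triangulation of the real projective plane RP^2.)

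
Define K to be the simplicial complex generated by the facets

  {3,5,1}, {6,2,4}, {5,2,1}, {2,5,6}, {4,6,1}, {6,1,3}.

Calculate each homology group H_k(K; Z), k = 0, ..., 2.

H_0 ≅ Z,  H_1 ≅ Z,  H_2 = 0.

Order the vertices as 1 < 2 < 3 < 4 < 5 < 6. Listing each simplex with vertices in this order, K has dimension 2 with simplices:

  0-simplices (6): [1], [2], [3], [4], [5], [6]
  1-simplices (12): [1,2], [1,3], [1,4], [1,5], [1,6], [2,4], [2,5], [2,6], [3,5], [3,6], [4,6], [5,6]
  2-simplices (6): [1,2,5], [1,3,5], [1,3,6], [1,4,6], [2,4,6], [2,5,6]

so the chain groups are C_0 ≅ Z^6, C_1 ≅ Z^12, C_2 ≅ Z^6.

Boundary ∂_1: C_1 → C_0 maps an edge to its endpoints' difference, ∂[p,q] = q − p. For instance
  ∂[2,4] = [4] − [2].
As a 6×12 matrix over Z this has rank 5, with invariant factors (1,1,1,1,1).

Boundary ∂_2: C_2 → C_1 maps a triangle to the signed sum of its edges. For instance
  ∂[1,3,6] = [3,6] − [1,6] + [1,3],
  ∂[1,4,6] = [4,6] − [1,6] + [1,4].
This gives a 12×6 integer matrix of rank 6; reducing to Smith normal form yields diagonal entries (1,1,1,1,1,1).

Reading off H_k = ker ∂_k / im ∂_{k+1}:

  H_0: rank C_0 − rank ∂_1 = 6 − 5 = 1, and the invariant factors of ∂_1 are all 1, so H_0 ≅ Z.
  H_1: rank ker ∂_1 − rank ∂_2 = (12 − 5) − 6 = 1, and the invariant factors of ∂_2 are all 1, so H_1 ≅ Z.
  H_2: rank ker ∂_2 − rank ∂_3 = (6 − 6) − 0 = 0, and there is no ∂_3, so H_2 ≅ 0.

(K is a triangulation of the cylinder S^1 x I.)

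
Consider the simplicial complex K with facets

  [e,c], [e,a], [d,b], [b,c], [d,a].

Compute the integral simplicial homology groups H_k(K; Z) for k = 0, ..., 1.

K has 5 vertices, 5 edges.
rank ∂_0 = 0, rank ∂_1 = 4 ⇒ b_0 = 5 − 0 − 4 = 1; all invariant factors of ∂_1 are 1 so no torsion. So H_0 = Z.
rank ∂_1 = 4, rank ∂_2 = 0 ⇒ b_1 = 5 − 4 − 0 = 1. So H_1 = Z.

H_0 ≅ Z,  H_1 ≅ Z.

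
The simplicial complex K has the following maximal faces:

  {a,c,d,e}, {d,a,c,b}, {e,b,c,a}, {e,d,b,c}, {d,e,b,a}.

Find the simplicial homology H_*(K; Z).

Order the vertices as a < b < c < d < e. Listing each simplex with vertices in this order, K has dimension 3 with simplices:

  0-simplices (5): a, b, c, d, e
  1-simplices (10): ab, ac, ad, ae, bc, bd, be, cd, ce, de
  2-simplices (10): abc, abd, abe, acd, ace, ade, bcd, bce, bde, cde
  3-simplices (5): abcd, abce, abde, acde, bcde

so the chain groups are C_0 ≅ Z^5, C_1 ≅ Z^10, C_2 ≅ Z^10, C_3 ≅ Z^5.

∂_1: C_1 → C_0 maps an edge to its endpoints' difference, ∂[p,q] = q − p.
As a 5×10 matrix over Z this has rank 4, with invariant factors (1,1,1,1).

Boundary ∂_2: C_2 → C_1 sends each 2-simplex [p,q,r] to [q,r] − [p,r] + [p,q]. For instance
  ∂ace = ce − ae + ac,
  ∂bde = de − be + bd.
The resulting 10×10 matrix has rank 6, and its Smith normal form has invariant factors (1,1,1,1,1,1).

Boundary ∂_3: C_3 → C_2 sends each 3-simplex σ to the alternating sum Σ_i (−1)^i (σ with its i-th vertex removed). For instance
  ∂abce = bce − ace + abe − abc,
  ∂bcde = cde − bde + bce − bcd.
The resulting 10×5 matrix has rank 4, and its Smith normal form has invariant factors (1,1,1,1).

From H_k ≅ ker(∂_k) / im(∂_{k+1}) we obtain:

  H_0: rank C_0 − rank ∂_1 = 5 − 4 = 1, and the invariant factors of ∂_1 are all 1, so H_0 ≅ Z.
  H_1: rank ker ∂_1 − rank ∂_2 = (10 − 4) − 6 = 0, and the invariant factors of ∂_2 are all 1, so H_1 ≅ 0.
  H_2: rank ker ∂_2 − rank ∂_3 = (10 − 6) − 4 = 0, and the invariant factors of ∂_3 are all 1, so H_2 ≅ 0.
  H_3: rank ker ∂_3 − rank ∂_4 = (5 − 4) − 0 = 1, and there is no ∂_4, so H_3 ≅ Z.

As a check, the Euler characteristic is 5 − 10 + 10 − 5 = 0, which agrees with 1 − 0 + 0 − 1 = 0.
(K is a triangulation of the 3-sphere S^3.)

H_0 = Z,  H_1 = 0,  H_2 = 0,  H_3 = Z.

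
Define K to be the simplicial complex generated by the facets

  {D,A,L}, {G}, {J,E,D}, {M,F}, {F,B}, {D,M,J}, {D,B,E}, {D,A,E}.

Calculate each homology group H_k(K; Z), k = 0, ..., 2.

Order the vertices as A < B < D < E < F < G < J < L < M. Listing each simplex with vertices in this order, K has dimension 2 with simplices:

  0-simplices (9): A, B, D, E, F, G, J, L, M
  1-simplices (13): AD, AE, AL, BD, BE, BF, DE, DJ, DL, DM, EJ, FM, JM
  2-simplices (5): ADE, ADL, BDE, DEJ, DJM

Hence C_0 ≅ Z^9, C_1 ≅ Z^13, C_2 ≅ Z^5.

∂_1: C_1 → C_0 sends each edge [p,q] (with p < q) to q − p. For instance
  ∂DL = L − D.
The 9×13 boundary matrix has rank 7 and Smith normal form diag(1,1,1,1,1,1,1).

∂_2: C_2 → C_1 sends each 2-simplex [p,q,r] to [q,r] − [p,r] + [p,q]. For instance
  ∂DJM = JM − DM + DJ,
  ∂ADE = DE − AE + AD.
The resulting 13×5 matrix has rank 5, and its Smith normal form has invariant factors (1,1,1,1,1).

From H_k ≅ ker(∂_k) / im(∂_{k+1}) we obtain:

  H_0: rank C_0 − rank ∂_1 = 9 − 7 = 2, and the invariant factors of ∂_1 are all 1, so H_0 ≅ Z^2.
  H_1: rank ker ∂_1 − rank ∂_2 = (13 − 7) − 5 = 1, and the invariant factors of ∂_2 are all 1, so H_1 ≅ Z.
  H_2: rank ker ∂_2 − rank ∂_3 = (5 − 5) − 0 = 0, and there is no ∂_3, so H_2 ≅ 0.

As a check, the Euler characteristic is 9 − 13 + 5 = 1, which agrees with 2 − 1 + 0 = 1.

H_0 = Z^2,  H_1 = Z,  H_2 = 0.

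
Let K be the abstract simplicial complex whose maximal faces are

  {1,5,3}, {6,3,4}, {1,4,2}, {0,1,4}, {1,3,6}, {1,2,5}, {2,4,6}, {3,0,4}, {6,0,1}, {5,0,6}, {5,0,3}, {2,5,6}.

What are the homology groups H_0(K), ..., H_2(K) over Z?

H_0 = Z,  H_1 = Z/2,  H_2 = 0.

Order the vertices as 0 < 1 < 2 < 3 < 4 < 5 < 6. Listing each simplex with vertices in this order, K has dimension 2 with simplices:

  0-simplices (7): [0], [1], [2], [3], [4], [5], [6]
  1-simplices (18): [0,1], [0,3], [0,4], [0,5], [0,6], [1,2], [1,3], [1,4], [1,5], [1,6], [2,4], [2,5], [2,6], [3,4], [3,5], [3,6], [4,6], [5,6]
  2-simplices (12): [0,1,4], [0,1,6], [0,3,4], [0,3,5], [0,5,6], [1,2,4], [1,2,5], [1,3,5], [1,3,6], [2,4,6], [2,5,6], [3,4,6]

Hence C_0 ≅ Z^7, C_1 ≅ Z^18, C_2 ≅ Z^12.

Boundary ∂_1: C_1 → C_0 maps an edge to its endpoints' difference, ∂[p,q] = q − p. For instance
  ∂[1,3] = [3] − [1].
The 7×18 boundary matrix has rank 6 and Smith normal form diag(1,1,1,1,1,1).

The boundary map ∂_2: C_2 → C_1 sends each 2-simplex [p,q,r] to [q,r] − [p,r] + [p,q]. For instance
  ∂[2,4,6] = [4,6] − [2,6] + [2,4],
  ∂[1,3,6] = [3,6] − [1,6] + [1,3].
As a 18×12 matrix over Z this has rank 12, with invariant factors (1,1,1,1,1,1,1,1,1,1,1,2).

Now H_k = ker ∂_k / im ∂_{k+1}, so:

  H_0: rank C_0 − rank ∂_1 = 7 − 6 = 1, and the invariant factors of ∂_1 are all 1, so H_0 ≅ Z.
  H_1: rank ker ∂_1 − rank ∂_2 = (18 − 6) − 12 = 0, and ∂_2 has invariant factor 2 > 1, so H_1 ≅ Z/2.
  H_2: rank ker ∂_2 − rank ∂_3 = (12 − 12) − 0 = 0, and there is no ∂_3, so H_2 ≅ 0.

(K is a triangulation of the real projective plane RP^2.)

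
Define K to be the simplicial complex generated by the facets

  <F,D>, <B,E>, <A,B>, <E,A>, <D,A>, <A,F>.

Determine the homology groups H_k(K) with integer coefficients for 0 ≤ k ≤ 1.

H_0 ≅ Z,  H_1 ≅ Z^2.

Take the total order A < B < D < E < F on the vertex set. Then K (dimension 1) consists of the simplices:

  0-simplices (5): A, B, D, E, F
  1-simplices (6): AB, AD, AE, AF, BE, DF

giving chain groups C_0 ≅ Z^5, C_1 ≅ Z^6.

The boundary map ∂_1: C_1 → C_0 is given by ∂[p,q] = [q] − [p]. For instance
  ∂AE = E − A.
The resulting 5×6 matrix has rank 4, and its Smith normal form has invariant factors (1,1,1,1).

Computing H_k = (kernel of ∂_k) / (image of ∂_{k+1}):

  H_0: rank C_0 − rank ∂_1 = 5 − 4 = 1, and the invariant factors of ∂_1 are all 1, so H_0 ≅ Z.
  H_1: rank ker ∂_1 − rank ∂_2 = (6 − 4) − 0 = 2, and there is no ∂_2, so H_1 ≅ Z^2.

As a check, the Euler characteristic is 5 − 6 = -1, which agrees with 1 − 2 = -1.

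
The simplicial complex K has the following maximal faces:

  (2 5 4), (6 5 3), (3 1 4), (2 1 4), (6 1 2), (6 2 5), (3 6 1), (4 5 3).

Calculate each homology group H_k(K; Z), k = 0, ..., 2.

K has 6 vertices, 12 edges, 8 triangles.
rank ∂_0 = 0, rank ∂_1 = 5 ⇒ b_0 = 6 − 0 − 5 = 1; all invariant factors of ∂_1 are 1 so no torsion. So H_0 = Z.
rank ∂_1 = 5, rank ∂_2 = 7 ⇒ b_1 = 12 − 5 − 7 = 0; all invariant factors of ∂_2 are 1 so no torsion. So H_1 = 0.
rank ∂_2 = 7, rank ∂_3 = 0 ⇒ b_2 = 8 − 7 − 0 = 1. So H_2 = Z.

H_0 = Z,  H_1 = 0,  H_2 = Z.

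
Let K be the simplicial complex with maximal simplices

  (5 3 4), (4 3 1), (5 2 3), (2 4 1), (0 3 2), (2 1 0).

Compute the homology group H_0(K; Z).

Order the vertices as 0 < 1 < 2 < 3 < 4 < 5. Listing each simplex with vertices in this order, K has dimension 2 with simplices:

  0-simplices (6): [0], [1], [2], [3], [4], [5]
  1-simplices (12): [0,1], [0,2], [0,3], [1,2], [1,3], [1,4], [2,3], [2,4], [2,5], [3,4], [3,5], [4,5]
  2-simplices (6): [0,1,2], [0,2,3], [1,2,4], [1,3,4], [2,3,5], [3,4,5]

so the chain groups are C_0 ≅ Z^6, C_1 ≅ Z^12, C_2 ≅ Z^6.

Boundary ∂_1: C_1 → C_0 is given by ∂[p,q] = [q] − [p]. For instance
  ∂[0,1] = [1] − [0].
As a 6×12 matrix over Z this has rank 5, with invariant factors (1,1,1,1,1).

Boundary ∂_2: C_2 → C_1 acts by ∂[p,q,r] = [q,r] − [p,r] + [p,q]. For instance
  ∂[0,1,2] = [1,2] − [0,2] + [0,1],
  ∂[1,3,4] = [3,4] − [1,4] + [1,3].
The 12×6 boundary matrix has rank 6 and Smith normal form diag(1,1,1,1,1,1).

Now H_k = ker ∂_k / im ∂_{k+1}, so:

  H_0: rank C_0 − rank ∂_1 = 6 − 5 = 1, and the invariant factors of ∂_1 are all 1, so H_0 = Z.

(K is a triangulation of the cylinder S^1 x I.)

H_0 = Z.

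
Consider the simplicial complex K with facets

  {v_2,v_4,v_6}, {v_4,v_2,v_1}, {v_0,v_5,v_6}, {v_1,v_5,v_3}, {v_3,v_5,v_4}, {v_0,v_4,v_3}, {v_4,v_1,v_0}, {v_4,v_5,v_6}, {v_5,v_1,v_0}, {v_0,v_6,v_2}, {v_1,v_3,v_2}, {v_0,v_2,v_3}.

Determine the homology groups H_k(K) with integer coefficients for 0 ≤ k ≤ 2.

Order the vertices as v_0 < v_1 < v_2 < v_3 < v_4 < v_5 < v_6. Listing each simplex with vertices in this order, K has dimension 2 with simplices:

  0-simplices (7): [v_0], [v_1], [v_2], [v_3], [v_4], [v_5], [v_6]
  1-simplices (18): (18 of them)
  2-simplices (12): (12 of them)

giving chain groups C_0 ≅ Z^7, C_1 ≅ Z^18, C_2 ≅ Z^12.

Boundary ∂_1: C_1 → C_0 maps an edge to its endpoints' difference, ∂[p,q] = q − p. For instance
  ∂[v_4,v_6] = [v_6] − [v_4].
The 7×18 boundary matrix has rank 6 and Smith normal form diag(1,1,1,1,1,1).

∂_2: C_2 → C_1 sends each 2-simplex [p,q,r] to [q,r] − [p,r] + [p,q]. For instance
  ∂[v_1,v_2,v_3] = [v_2,v_3] − [v_1,v_3] + [v_1,v_2],
  ∂[v_0,v_5,v_6] = [v_5,v_6] − [v_0,v_6] + [v_0,v_5].
This gives a 18×12 integer matrix of rank 12; reducing to Smith normal form yields diagonal entries (1,1,1,1,1,1,1,1,1,1,1,2).

Computing H_k = (kernel of ∂_k) / (image of ∂_{k+1}):

  H_0: rank C_0 − rank ∂_1 = 7 − 6 = 1, and the invariant factors of ∂_1 are all 1, so H_0 ≅ Z.
  H_1: rank ker ∂_1 − rank ∂_2 = (18 − 6) − 12 = 0, and ∂_2 has invariant factor 2 > 1, so H_1 ≅ Z/2.
  H_2: rank ker ∂_2 − rank ∂_3 = (12 − 12) − 0 = 0, and there is no ∂_3, so H_2 ≅ 0.

H_0 ≅ Z,  H_1 ≅ Z/2,  H_2 = 0.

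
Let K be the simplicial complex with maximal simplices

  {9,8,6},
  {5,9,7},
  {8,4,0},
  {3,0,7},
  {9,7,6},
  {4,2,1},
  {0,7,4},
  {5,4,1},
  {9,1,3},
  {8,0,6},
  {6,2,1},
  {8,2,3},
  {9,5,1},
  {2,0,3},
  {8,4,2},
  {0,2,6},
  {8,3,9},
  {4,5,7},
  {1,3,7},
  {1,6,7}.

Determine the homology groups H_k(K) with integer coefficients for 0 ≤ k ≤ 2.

H_0 ≅ Z,  H_1 ≅ Z × Z/2,  H_2 = 0.

Fix the vertex order 0 < 1 < 2 < 3 < 4 < 5 < 6 < 7 < 8 < 9 and write every simplex with vertices in increasing order. Then dim K = 2 and the simplices of K are:

  0-simplices (10): [0], [1], [2], [3], [4], [5], [6], [7], [8], [9]
  1-simplices (30): (30 of them)
  2-simplices (20): (20 of them)

so the chain groups are C_0 ≅ Z^10, C_1 ≅ Z^30, C_2 ≅ Z^20.

Boundary ∂_1: C_1 → C_0 maps an edge to its endpoints' difference, ∂[p,q] = q − p. For instance
  ∂[3,8] = [8] − [3].
The 10×30 boundary matrix has rank 9 and Smith normal form diag(1,1,1,1,1,1,1,1,1).

Boundary ∂_2: C_2 → C_1 acts by ∂[p,q,r] = [q,r] − [p,r] + [p,q]. For instance
  ∂[2,3,8] = [3,8] − [2,8] + [2,3],
  ∂[1,3,7] = [3,7] − [1,7] + [1,3].
The 30×20 boundary matrix has rank 20 and Smith normal form diag(1,1,1,1,1,1,1,1,1,1,1,1,1,1,1,1,1,1,1,2).

Reading off H_k = ker ∂_k / im ∂_{k+1}:

  H_0: rank C_0 − rank ∂_1 = 10 − 9 = 1, and the invariant factors of ∂_1 are all 1, so H_0 ≅ Z.
  H_1: rank ker ∂_1 − rank ∂_2 = (30 − 9) − 20 = 1, and ∂_2 has invariant factor 2 > 1, so H_1 ≅ Z × Z/2.
  H_2: rank ker ∂_2 − rank ∂_3 = (20 − 20) − 0 = 0, and there is no ∂_3, so H_2 ≅ 0.

As a check, the Euler characteristic is 10 − 30 + 20 = 0, which agrees with 1 − 1 + 0 = 0.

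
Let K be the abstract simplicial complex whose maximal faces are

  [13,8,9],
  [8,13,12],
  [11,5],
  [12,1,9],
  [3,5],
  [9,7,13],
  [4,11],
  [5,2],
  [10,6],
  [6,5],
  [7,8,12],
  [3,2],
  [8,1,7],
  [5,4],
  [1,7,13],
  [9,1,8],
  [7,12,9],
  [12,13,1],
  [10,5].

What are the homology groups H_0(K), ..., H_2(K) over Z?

Take the total order 1 < 2 < 3 < 4 < 5 < 6 < 7 < 8 < 9 < 10 < 11 < 12 < 13 on the vertex set. Then K (dimension 2) consists of the simplices:

  0-simplices (13): [1], [2], [3], [4], [5], [6], [7], [8], [9], [10], [11], [12], [13]
  1-simplices (24): (24 of them)
  2-simplices (10): [1,7,8], [1,7,13], [1,8,9], [1,9,12], [1,12,13], [7,8,12], [7,9,12], [7,9,13], [8,9,13], [8,12,13]

giving chain groups C_0 ≅ Z^13, C_1 ≅ Z^24, C_2 ≅ Z^10.

The boundary map ∂_1: C_1 → C_0 maps an edge to its endpoints' difference, ∂[p,q] = q − p. For instance
  ∂[8,12] = [12] − [8].
As a 13×24 matrix over Z this has rank 11, with invariant factors (1,1,1,1,1,1,1,1,1,1,1).

Boundary ∂_2: C_2 → C_1 sends each 2-simplex [p,q,r] to [q,r] − [p,r] + [p,q]. For instance
  ∂[7,9,13] = [9,13] − [7,13] + [7,9],
  ∂[8,9,13] = [9,13] − [8,13] + [8,9].
The resulting 24×10 matrix has rank 10, and its Smith normal form has invariant factors (1,1,1,1,1,1,1,1,1,2).

Now H_k = ker ∂_k / im ∂_{k+1}, so:

  H_0: rank C_0 − rank ∂_1 = 13 − 11 = 2, and the invariant factors of ∂_1 are all 1, so H_0 ≅ Z^2.
  H_1: rank ker ∂_1 − rank ∂_2 = (24 − 11) − 10 = 3, and ∂_2 has invariant factor 2 > 1, so H_1 ≅ Z^3 ⊕ Z_2.
  H_2: rank ker ∂_2 − rank ∂_3 = (10 − 10) − 0 = 0, and there is no ∂_3, so H_2 ≅ 0.

As a check, the Euler characteristic is 13 − 24 + 10 = -1, which agrees with 2 − 3 + 0 = -1.

H_0 = Z^2,  H_1 = Z^3 ⊕ Z_2,  H_2 = 0.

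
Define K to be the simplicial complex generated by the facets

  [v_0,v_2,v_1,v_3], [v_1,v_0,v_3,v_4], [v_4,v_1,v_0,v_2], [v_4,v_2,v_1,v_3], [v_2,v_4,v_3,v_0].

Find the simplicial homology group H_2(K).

H_2 ≅ 0.

We work with the vertex ordering v_0 < v_1 < v_2 < v_3 < v_4. The simplices of K, each written with vertices in increasing order, are:

  0-simplices (5): [v_0], [v_1], [v_2], [v_3], [v_4]
  1-simplices (10): [v_0,v_1], [v_0,v_2], [v_0,v_3], [v_0,v_4], [v_1,v_2], [v_1,v_3], [v_1,v_4], [v_2,v_3], [v_2,v_4], [v_3,v_4]
  2-simplices (10): [v_0,v_1,v_2], [v_0,v_1,v_3], [v_0,v_1,v_4], [v_0,v_2,v_3], [v_0,v_2,v_4], [v_0,v_3,v_4], [v_1,v_2,v_3], [v_1,v_2,v_4], [v_1,v_3,v_4], [v_2,v_3,v_4]
  3-simplices (5): [v_0,v_1,v_2,v_3], [v_0,v_1,v_2,v_4], [v_0,v_1,v_3,v_4], [v_0,v_2,v_3,v_4], [v_1,v_2,v_3,v_4]

Hence C_0 ≅ Z^5, C_1 ≅ Z^10, C_2 ≅ Z^10, C_3 ≅ Z^5.

Boundary ∂_1: C_1 → C_0 maps an edge to its endpoints' difference, ∂[p,q] = q − p. For instance
  ∂[v_3,v_4] = [v_4] − [v_3].
This gives a 5×10 integer matrix of rank 4; reducing to Smith normal form yields diagonal entries (1,1,1,1).

The boundary map ∂_2: C_2 → C_1 acts by ∂[p,q,r] = [q,r] − [p,r] + [p,q]. For instance
  ∂[v_0,v_2,v_3] = [v_2,v_3] − [v_0,v_3] + [v_0,v_2],
  ∂[v_0,v_2,v_4] = [v_2,v_4] − [v_0,v_4] + [v_0,v_2].
The 10×10 boundary matrix has rank 6 and Smith normal form diag(1,1,1,1,1,1).

The boundary map ∂_3: C_3 → C_2 sends each 3-simplex σ to the alternating sum Σ_i (−1)^i (σ with its i-th vertex removed). For instance
  ∂[v_0,v_1,v_2,v_3] = [v_1,v_2,v_3] − [v_0,v_2,v_3] + [v_0,v_1,v_3] − [v_0,v_1,v_2],
  ∂[v_0,v_2,v_3,v_4] = [v_2,v_3,v_4] − [v_0,v_3,v_4] + [v_0,v_2,v_4] − [v_0,v_2,v_3].
This gives a 10×5 integer matrix of rank 4; reducing to Smith normal form yields diagonal entries (1,1,1,1).

Now H_k = ker ∂_k / im ∂_{k+1}, so:

  H_2: rank ker ∂_2 − rank ∂_3 = (10 − 6) − 4 = 0, and the invariant factors of ∂_3 are all 1, so H_2 = 0.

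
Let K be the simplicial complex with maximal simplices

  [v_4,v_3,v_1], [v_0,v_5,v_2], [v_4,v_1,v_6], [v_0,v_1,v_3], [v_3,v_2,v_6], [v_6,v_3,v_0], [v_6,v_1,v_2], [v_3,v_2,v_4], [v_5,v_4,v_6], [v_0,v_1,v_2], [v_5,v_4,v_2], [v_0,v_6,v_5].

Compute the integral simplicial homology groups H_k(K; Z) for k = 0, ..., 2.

H_0 ≅ Z,  H_1 ≅ Z/2,  H_2 = 0.

Take the total order v_0 < v_1 < v_2 < v_3 < v_4 < v_5 < v_6 on the vertex set. Then K (dimension 2) consists of the simplices:

  0-simplices (7): [v_0], [v_1], [v_2], [v_3], [v_4], [v_5], [v_6]
  1-simplices (18): (18 of them)
  2-simplices (12): (12 of them)

Hence C_0 ≅ Z^7, C_1 ≅ Z^18, C_2 ≅ Z^12.

The boundary map ∂_1: C_1 → C_0 maps an edge to its endpoints' difference, ∂[p,q] = q − p. For instance
  ∂[v_1,v_2] = [v_2] − [v_1].
The resulting 7×18 matrix has rank 6, and its Smith normal form has invariant factors (1,1,1,1,1,1).

Boundary ∂_2: C_2 → C_1 maps a triangle to the signed sum of its edges. For instance
  ∂[v_1,v_4,v_6] = [v_4,v_6] − [v_1,v_6] + [v_1,v_4],
  ∂[v_2,v_3,v_6] = [v_3,v_6] − [v_2,v_6] + [v_2,v_3].
This gives a 18×12 integer matrix of rank 12; reducing to Smith normal form yields diagonal entries (1,1,1,1,1,1,1,1,1,1,1,2).

Now H_k = ker ∂_k / im ∂_{k+1}, so:

  H_0: rank C_0 − rank ∂_1 = 7 − 6 = 1, and the invariant factors of ∂_1 are all 1, so H_0 = Z.
  H_1: rank ker ∂_1 − rank ∂_2 = (18 − 6) − 12 = 0, and ∂_2 has invariant factor 2 > 1, so H_1 = Z/2.
  H_2: rank ker ∂_2 − rank ∂_3 = (12 − 12) − 0 = 0, and there is no ∂_3, so H_2 = 0.

As a check, the Euler characteristic is 7 − 18 + 12 = 1, which agrees with 1 − 0 + 0 = 1.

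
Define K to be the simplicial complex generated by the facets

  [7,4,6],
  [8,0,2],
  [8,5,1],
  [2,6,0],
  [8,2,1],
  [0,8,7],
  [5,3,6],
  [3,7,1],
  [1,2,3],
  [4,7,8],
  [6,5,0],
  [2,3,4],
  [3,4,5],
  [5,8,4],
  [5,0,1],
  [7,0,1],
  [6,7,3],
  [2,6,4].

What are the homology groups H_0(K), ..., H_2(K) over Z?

We work with the vertex ordering 0 < 1 < 2 < 3 < 4 < 5 < 6 < 7 < 8. The simplices of K, each written with vertices in increasing order, are:

  0-simplices (9): [0], [1], [2], [3], [4], [5], [6], [7], [8]
  1-simplices (27): (27 of them)
  2-simplices (18): [0,1,5], [0,1,7], [0,2,6], [0,2,8], [0,5,6], [0,7,8], [1,2,3], [1,2,8], [1,3,7], [1,5,8], [2,3,4], [2,4,6], [3,4,5], [3,5,6], [3,6,7], [4,5,8], [4,6,7], [4,7,8]

so the chain groups are C_0 ≅ Z^9, C_1 ≅ Z^27, C_2 ≅ Z^18.

Boundary ∂_1: C_1 → C_0 sends each edge [p,q] (with p < q) to q − p.
The 9×27 boundary matrix has rank 8 and Smith normal form diag(1,1,1,1,1,1,1,1).

The boundary map ∂_2: C_2 → C_1 maps a triangle to the signed sum of its edges. For instance
  ∂[1,5,8] = [5,8] − [1,8] + [1,5],
  ∂[3,5,6] = [5,6] − [3,6] + [3,5].
The resulting 27×18 matrix has rank 18, and its Smith normal form has invariant factors (1,1,1,1,1,1,1,1,1,1,1,1,1,1,1,1,1,2).

Reading off H_k = ker ∂_k / im ∂_{k+1}:

  H_0: rank C_0 − rank ∂_1 = 9 − 8 = 1, and the invariant factors of ∂_1 are all 1, so H_0 = Z.
  H_1: rank ker ∂_1 − rank ∂_2 = (27 − 8) − 18 = 1, and ∂_2 has invariant factor 2 > 1, so H_1 = Z ⊕ Z/2.
  H_2: rank ker ∂_2 − rank ∂_3 = (18 − 18) − 0 = 0, and there is no ∂_3, so H_2 = 0.

(K is a triangulation of the Klein bottle.)

H_0 ≅ Z,  H_1 ≅ Z ⊕ Z/2,  H_2 = 0.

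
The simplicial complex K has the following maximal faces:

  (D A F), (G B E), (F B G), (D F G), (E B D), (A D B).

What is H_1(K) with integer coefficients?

H_1 ≅ Z.

We work with the vertex ordering A < B < D < E < F < G. The simplices of K, each written with vertices in increasing order, are:

  0-simplices (6): A, B, D, E, F, G
  1-simplices (12): AB, AD, AF, BD, BE, BF, BG, DE, DF, DG, EG, FG
  2-simplices (6): ABD, ADF, BDE, BEG, BFG, DFG

Hence C_0 ≅ Z^6, C_1 ≅ Z^12, C_2 ≅ Z^6.

∂_1: C_1 → C_0 is given by ∂[p,q] = [q] − [p]. For instance
  ∂AB = B − A.
The resulting 6×12 matrix has rank 5, and its Smith normal form has invariant factors (1,1,1,1,1).

∂_2: C_2 → C_1 acts by ∂[p,q,r] = [q,r] − [p,r] + [p,q]. For instance
  ∂BDE = DE − BE + BD,
  ∂BFG = FG − BG + BF.
This gives a 12×6 integer matrix of rank 6; reducing to Smith normal form yields diagonal entries (1,1,1,1,1,1).

From H_k ≅ ker(∂_k) / im(∂_{k+1}) we obtain:

  H_1: rank ker ∂_1 − rank ∂_2 = (12 − 5) − 6 = 1, and the invariant factors of ∂_2 are all 1, so H_1 = Z.

(K is a triangulation of the cylinder S^1 x I.)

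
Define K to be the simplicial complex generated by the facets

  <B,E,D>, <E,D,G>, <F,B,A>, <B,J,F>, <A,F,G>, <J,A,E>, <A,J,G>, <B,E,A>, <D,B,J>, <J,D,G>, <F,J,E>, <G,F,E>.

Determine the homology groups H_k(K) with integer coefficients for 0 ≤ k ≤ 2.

Order the vertices as A < B < D < E < F < G < J. Listing each simplex with vertices in this order, K has dimension 2 with simplices:

  0-simplices (7): A, B, D, E, F, G, J
  1-simplices (18): AB, AE, AF, AG, AJ, BD, BE, BF, BJ, DE, DG, DJ, EF, EG, EJ, FG, FJ, GJ
  2-simplices (12): ABE, ABF, AEJ, AFG, AGJ, BDE, BDJ, BFJ, DEG, DGJ, EFG, EFJ

Hence C_0 ≅ Z^7, C_1 ≅ Z^18, C_2 ≅ Z^12.

Boundary ∂_1: C_1 → C_0 maps an edge to its endpoints' difference, ∂[p,q] = q − p. For instance
  ∂DG = G − D.
This gives a 7×18 integer matrix of rank 6; reducing to Smith normal form yields diagonal entries (1,1,1,1,1,1).

Boundary ∂_2: C_2 → C_1 maps a triangle to the signed sum of its edges. For instance
  ∂BFJ = FJ − BJ + BF,
  ∂EFJ = FJ − EJ + EF.
As a 18×12 matrix over Z this has rank 12, with invariant factors (1,1,1,1,1,1,1,1,1,1,1,2).

Reading off H_k = ker ∂_k / im ∂_{k+1}:

  H_0: rank C_0 − rank ∂_1 = 7 − 6 = 1, and the invariant factors of ∂_1 are all 1, so H_0 = Z.
  H_1: rank ker ∂_1 − rank ∂_2 = (18 − 6) − 12 = 0, and ∂_2 has invariant factor 2 > 1, so H_1 = Z/2.
  H_2: rank ker ∂_2 − rank ∂_3 = (12 − 12) − 0 = 0, and there is no ∂_3, so H_2 = 0.

H_0 = Z,  H_1 = Z/2,  H_2 = 0.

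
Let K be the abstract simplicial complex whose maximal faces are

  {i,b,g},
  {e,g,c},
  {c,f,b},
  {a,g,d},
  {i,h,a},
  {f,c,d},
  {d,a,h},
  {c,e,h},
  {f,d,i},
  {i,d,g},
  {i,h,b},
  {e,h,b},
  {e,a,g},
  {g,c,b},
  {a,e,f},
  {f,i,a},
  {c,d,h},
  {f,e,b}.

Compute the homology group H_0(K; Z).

H_0 ≅ Z.

Fix the vertex order a < b < c < d < e < f < g < h < i and write every simplex with vertices in increasing order. Then dim K = 2 and the simplices of K are:

  0-simplices (9): a, b, c, d, e, f, g, h, i
  1-simplices (27): ad, ae, af, ag, ah, ai, bc, be, bf, bg, bh, bi, cd, ce, cf, cg, ch, df, dg, dh, di, ef, eg, eh, fi, gi, hi
  2-simplices (18): adg, adh, aef, aeg, afi, ahi, bcf, bcg, bef, beh, bgi, bhi, cdf, cdh, ceg, ceh, dfi, dgi

so the chain groups are C_0 ≅ Z^9, C_1 ≅ Z^27, C_2 ≅ Z^18.

Boundary ∂_1: C_1 → C_0 sends each edge [p,q] (with p < q) to q − p. For instance
  ∂ae = e − a.
The 9×27 boundary matrix has rank 8 and Smith normal form diag(1,1,1,1,1,1,1,1).

Boundary ∂_2: C_2 → C_1 sends each 2-simplex [p,q,r] to [q,r] − [p,r] + [p,q]. For instance
  ∂beh = eh − bh + be,
  ∂ceg = eg − cg + ce.
The resulting 27×18 matrix has rank 18, and its Smith normal form has invariant factors (1,1,1,1,1,1,1,1,1,1,1,1,1,1,1,1,1,2).

From H_k ≅ ker(∂_k) / im(∂_{k+1}) we obtain:

  H_0: rank C_0 − rank ∂_1 = 9 − 8 = 1, and the invariant factors of ∂_1 are all 1, so H_0 = Z.

(K is a triangulation of the Klein bottle.)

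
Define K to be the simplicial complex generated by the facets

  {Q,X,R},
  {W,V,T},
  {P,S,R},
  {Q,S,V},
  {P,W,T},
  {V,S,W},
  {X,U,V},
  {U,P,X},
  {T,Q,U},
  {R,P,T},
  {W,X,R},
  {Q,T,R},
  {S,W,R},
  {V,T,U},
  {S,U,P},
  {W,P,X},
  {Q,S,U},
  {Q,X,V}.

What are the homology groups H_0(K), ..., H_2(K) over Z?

H_0 ≅ Z,  H_1 ≅ Z ⊕ Z_2,  H_2 = 0.

Take the total order P < Q < R < S < T < U < V < W < X on the vertex set. Then K (dimension 2) consists of the simplices:

  0-simplices (9): P, Q, R, S, T, U, V, W, X
  1-simplices (27): PR, PS, PT, PU, PW, PX, QR, QS, QT, QU, QV, QX, RS, RT, RW, RX, SU, SV, SW, TU, TV, TW, UV, UX, VW, VX, WX
  2-simplices (18): PRS, PRT, PSU, PTW, PUX, PWX, QRT, QRX, QSU, QSV, QTU, QVX, RSW, RWX, SVW, TUV, TVW, UVX

so the chain groups are C_0 ≅ Z^9, C_1 ≅ Z^27, C_2 ≅ Z^18.

Boundary ∂_1: C_1 → C_0 is given by ∂[p,q] = [q] − [p]. For instance
  ∂RW = W − R.
As a 9×27 matrix over Z this has rank 8, with invariant factors (1,1,1,1,1,1,1,1).

∂_2: C_2 → C_1 sends each 2-simplex [p,q,r] to [q,r] − [p,r] + [p,q]. For instance
  ∂UVX = VX − UX + UV,
  ∂PRT = RT − PT + PR.
The 27×18 boundary matrix has rank 18 and Smith normal form diag(1,1,1,1,1,1,1,1,1,1,1,1,1,1,1,1,1,2).

Computing H_k = (kernel of ∂_k) / (image of ∂_{k+1}):

  H_0: rank C_0 − rank ∂_1 = 9 − 8 = 1, and the invariant factors of ∂_1 are all 1, so H_0 ≅ Z.
  H_1: rank ker ∂_1 − rank ∂_2 = (27 − 8) − 18 = 1, and ∂_2 has invariant factor 2 > 1, so H_1 ≅ Z ⊕ Z_2.
  H_2: rank ker ∂_2 − rank ∂_3 = (18 − 18) − 0 = 0, and there is no ∂_3, so H_2 ≅ 0.

(K is a triangulation of the Klein bottle.)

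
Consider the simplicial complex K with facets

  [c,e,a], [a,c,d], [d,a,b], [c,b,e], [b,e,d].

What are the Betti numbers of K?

Order the vertices as a < b < c < d < e. Listing each simplex with vertices in this order, K has dimension 2 with simplices:

  0-simplices (5): a, b, c, d, e
  1-simplices (10): ab, ac, ad, ae, bc, bd, be, cd, ce, de
  2-simplices (5): abd, acd, ace, bce, bde

giving chain groups C_0 ≅ Z^5, C_1 ≅ Z^10, C_2 ≅ Z^5.

Boundary ∂_1: C_1 → C_0 is given by ∂[p,q] = [q] − [p]. For instance
  ∂ce = e − c.
The 5×10 boundary matrix has rank 4 and Smith normal form diag(1,1,1,1).

Boundary ∂_2: C_2 → C_1 acts by ∂[p,q,r] = [q,r] − [p,r] + [p,q]. For instance
  ∂ace = ce − ae + ac,
  ∂bde = de − be + bd.
The 10×5 boundary matrix has rank 5 and Smith normal form diag(1,1,1,1,1).

Reading off H_k = ker ∂_k / im ∂_{k+1}:

  H_0: rank C_0 − rank ∂_1 = 5 − 4 = 1, and the invariant factors of ∂_1 are all 1, so H_0 = Z.
  H_1: rank ker ∂_1 − rank ∂_2 = (10 − 4) − 5 = 1, and the invariant factors of ∂_2 are all 1, so H_1 = Z.
  H_2: rank ker ∂_2 − rank ∂_3 = (5 − 5) − 0 = 0, and there is no ∂_3, so H_2 = 0.

As a check, the Euler characteristic is 5 − 10 + 5 = 0, which agrees with 1 − 1 + 0 = 0.
(K is a triangulation of the Möbius band.)

Hence the Betti numbers are b_0 = 1, b_1 = 1, b_2 = 0.

b_0 = 1, b_1 = 1, b_2 = 0.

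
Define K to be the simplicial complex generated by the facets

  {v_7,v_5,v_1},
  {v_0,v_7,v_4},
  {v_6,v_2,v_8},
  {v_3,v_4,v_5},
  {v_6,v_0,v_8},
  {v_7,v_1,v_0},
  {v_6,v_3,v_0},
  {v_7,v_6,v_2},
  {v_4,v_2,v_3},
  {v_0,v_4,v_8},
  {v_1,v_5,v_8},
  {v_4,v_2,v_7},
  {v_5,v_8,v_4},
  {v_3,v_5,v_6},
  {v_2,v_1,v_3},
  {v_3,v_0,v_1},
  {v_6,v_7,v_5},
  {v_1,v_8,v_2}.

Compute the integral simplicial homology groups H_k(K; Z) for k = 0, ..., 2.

K has 9 vertices, 27 edges, 18 triangles.
rank ∂_0 = 0, rank ∂_1 = 8 ⇒ b_0 = 9 − 0 − 8 = 1; all invariant factors of ∂_1 are 1 so no torsion. So H_0 ≅ Z.
rank ∂_1 = 8, rank ∂_2 = 17 ⇒ b_1 = 27 − 8 − 17 = 2; all invariant factors of ∂_2 are 1 so no torsion. So H_1 ≅ Z^2.
rank ∂_2 = 17, rank ∂_3 = 0 ⇒ b_2 = 18 − 17 − 0 = 1. So H_2 ≅ Z.

H_0 = Z,  H_1 = Z^2,  H_2 = Z.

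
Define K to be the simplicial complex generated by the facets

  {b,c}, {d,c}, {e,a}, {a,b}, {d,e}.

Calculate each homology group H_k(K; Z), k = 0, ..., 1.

We work with the vertex ordering a < b < c < d < e. The simplices of K, each written with vertices in increasing order, are:

  0-simplices (5): a, b, c, d, e
  1-simplices (5): ab, ae, bc, cd, de

Hence C_0 ≅ Z^5, C_1 ≅ Z^5.

∂_1: C_1 → C_0 sends each edge [p,q] (with p < q) to q − p.
As a 5×5 matrix over Z this has rank 4, with invariant factors (1,1,1,1).

Reading off H_k = ker ∂_k / im ∂_{k+1}:

  H_0: rank C_0 − rank ∂_1 = 5 − 4 = 1, and the invariant factors of ∂_1 are all 1, so H_0 = Z.
  H_1: rank ker ∂_1 − rank ∂_2 = (5 − 4) − 0 = 1, and there is no ∂_2, so H_1 = Z.

H_0 = Z,  H_1 = Z.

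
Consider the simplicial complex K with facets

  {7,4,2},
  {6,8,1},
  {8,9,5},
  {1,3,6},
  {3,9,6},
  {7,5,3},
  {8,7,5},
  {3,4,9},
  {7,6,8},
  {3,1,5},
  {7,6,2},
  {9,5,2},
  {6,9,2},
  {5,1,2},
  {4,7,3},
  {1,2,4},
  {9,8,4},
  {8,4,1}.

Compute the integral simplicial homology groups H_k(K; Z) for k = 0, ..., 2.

H_0 = Z,  H_1 = Z^2,  H_2 = Z.

Fix the vertex order 1 < 2 < 3 < 4 < 5 < 6 < 7 < 8 < 9 and write every simplex with vertices in increasing order. Then dim K = 2 and the simplices of K are:

  0-simplices (9): [1], [2], [3], [4], [5], [6], [7], [8], [9]
  1-simplices (27): (27 of them)
  2-simplices (18): [1,2,4], [1,2,5], [1,3,5], [1,3,6], [1,4,8], [1,6,8], [2,4,7], [2,5,9], [2,6,7], [2,6,9], [3,4,7], [3,4,9], [3,5,7], [3,6,9], [4,8,9], [5,7,8], [5,8,9], [6,7,8]

so the chain groups are C_0 ≅ Z^9, C_1 ≅ Z^27, C_2 ≅ Z^18.

Boundary ∂_1: C_1 → C_0 sends each edge [p,q] (with p < q) to q − p. For instance
  ∂[6,8] = [8] − [6].
This gives a 9×27 integer matrix of rank 8; reducing to Smith normal form yields diagonal entries (1,1,1,1,1,1,1,1).

The boundary map ∂_2: C_2 → C_1 maps a triangle to the signed sum of its edges. For instance
  ∂[2,6,7] = [6,7] − [2,7] + [2,6],
  ∂[2,5,9] = [5,9] − [2,9] + [2,5].
The resulting 27×18 matrix has rank 17, and its Smith normal form has invariant factors (1,1,1,1,1,1,1,1,1,1,1,1,1,1,1,1,1).

From H_k ≅ ker(∂_k) / im(∂_{k+1}) we obtain:

  H_0: rank C_0 − rank ∂_1 = 9 − 8 = 1, and the invariant factors of ∂_1 are all 1, so H_0 ≅ Z.
  H_1: rank ker ∂_1 − rank ∂_2 = (27 − 8) − 17 = 2, and the invariant factors of ∂_2 are all 1, so H_1 ≅ Z^2.
  H_2: rank ker ∂_2 − rank ∂_3 = (18 − 17) − 0 = 1, and there is no ∂_3, so H_2 ≅ Z.

(K is a triangulation of the torus T^2.)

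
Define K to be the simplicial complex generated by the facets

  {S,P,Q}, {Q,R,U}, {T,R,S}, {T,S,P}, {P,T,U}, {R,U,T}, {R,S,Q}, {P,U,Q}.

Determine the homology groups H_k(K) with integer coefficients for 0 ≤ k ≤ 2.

Order the vertices as P < Q < R < S < T < U. Listing each simplex with vertices in this order, K has dimension 2 with simplices:

  0-simplices (6): P, Q, R, S, T, U
  1-simplices (12): PQ, PS, PT, PU, QR, QS, QU, RS, RT, RU, ST, TU
  2-simplices (8): PQS, PQU, PST, PTU, QRS, QRU, RST, RTU

Hence C_0 ≅ Z^6, C_1 ≅ Z^12, C_2 ≅ Z^8.

∂_1: C_1 → C_0 maps an edge to its endpoints' difference, ∂[p,q] = q − p.
This gives a 6×12 integer matrix of rank 5; reducing to Smith normal form yields diagonal entries (1,1,1,1,1).

∂_2: C_2 → C_1 maps a triangle to the signed sum of its edges. For instance
  ∂RST = ST − RT + RS,
  ∂PQU = QU − PU + PQ.
The 12×8 boundary matrix has rank 7 and Smith normal form diag(1,1,1,1,1,1,1).

Reading off H_k = ker ∂_k / im ∂_{k+1}:

  H_0: rank C_0 − rank ∂_1 = 6 − 5 = 1, and the invariant factors of ∂_1 are all 1, so H_0 ≅ Z.
  H_1: rank ker ∂_1 − rank ∂_2 = (12 − 5) − 7 = 0, and the invariant factors of ∂_2 are all 1, so H_1 ≅ 0.
  H_2: rank ker ∂_2 − rank ∂_3 = (8 − 7) − 0 = 1, and there is no ∂_3, so H_2 ≅ Z.

H_0 ≅ Z,  H_1 = 0,  H_2 ≅ Z.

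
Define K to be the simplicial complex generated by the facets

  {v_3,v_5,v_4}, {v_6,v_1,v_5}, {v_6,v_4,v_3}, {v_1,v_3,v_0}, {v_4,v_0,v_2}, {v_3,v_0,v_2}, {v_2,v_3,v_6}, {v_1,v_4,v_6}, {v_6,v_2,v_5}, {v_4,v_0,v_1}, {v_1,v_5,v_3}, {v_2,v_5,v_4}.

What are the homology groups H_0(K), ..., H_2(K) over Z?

H_0 ≅ Z,  H_1 ≅ Z/2,  H_2 = 0.

Take the total order v_0 < v_1 < v_2 < v_3 < v_4 < v_5 < v_6 on the vertex set. Then K (dimension 2) consists of the simplices:

  0-simplices (7): [v_0], [v_1], [v_2], [v_3], [v_4], [v_5], [v_6]
  1-simplices (18): (18 of them)
  2-simplices (12): (12 of them)

so the chain groups are C_0 ≅ Z^7, C_1 ≅ Z^18, C_2 ≅ Z^12.

The boundary map ∂_1: C_1 → C_0 sends each edge [p,q] (with p < q) to q − p. For instance
  ∂[v_4,v_6] = [v_6] − [v_4].
As a 7×18 matrix over Z this has rank 6, with invariant factors (1,1,1,1,1,1).

The boundary map ∂_2: C_2 → C_1 maps a triangle to the signed sum of its edges. For instance
  ∂[v_0,v_2,v_3] = [v_2,v_3] − [v_0,v_3] + [v_0,v_2],
  ∂[v_3,v_4,v_6] = [v_4,v_6] − [v_3,v_6] + [v_3,v_4].
The resulting 18×12 matrix has rank 12, and its Smith normal form has invariant factors (1,1,1,1,1,1,1,1,1,1,1,2).

From H_k ≅ ker(∂_k) / im(∂_{k+1}) we obtain:

  H_0: rank C_0 − rank ∂_1 = 7 − 6 = 1, and the invariant factors of ∂_1 are all 1, so H_0 ≅ Z.
  H_1: rank ker ∂_1 − rank ∂_2 = (18 − 6) − 12 = 0, and ∂_2 has invariant factor 2 > 1, so H_1 ≅ Z/2.
  H_2: rank ker ∂_2 − rank ∂_3 = (12 − 12) − 0 = 0, and there is no ∂_3, so H_2 ≅ 0.

As a check, the Euler characteristic is 7 − 18 + 12 = 1, which agrees with 1 − 0 + 0 = 1.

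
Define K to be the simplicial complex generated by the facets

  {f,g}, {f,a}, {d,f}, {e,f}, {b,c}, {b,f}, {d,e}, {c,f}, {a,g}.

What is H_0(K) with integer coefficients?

H_0 ≅ Z.

Fix the vertex order a < b < c < d < e < f < g and write every simplex with vertices in increasing order. Then dim K = 1 and the simplices of K are:

  0-simplices (7): a, b, c, d, e, f, g
  1-simplices (9): af, ag, bc, bf, cf, de, df, ef, fg

Hence C_0 ≅ Z^7, C_1 ≅ Z^9.

∂_1: C_1 → C_0 is given by ∂[p,q] = [q] − [p]. For instance
  ∂ef = f − e.
The 7×9 boundary matrix has rank 6 and Smith normal form diag(1,1,1,1,1,1).

From H_k ≅ ker(∂_k) / im(∂_{k+1}) we obtain:

  H_0: rank C_0 − rank ∂_1 = 7 − 6 = 1, and the invariant factors of ∂_1 are all 1, so H_0 = Z.

(K is a triangulation of a wedge of 3 circles.)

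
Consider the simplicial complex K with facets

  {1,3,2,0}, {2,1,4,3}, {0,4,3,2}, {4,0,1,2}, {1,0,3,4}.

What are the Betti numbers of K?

b_0 = 1, b_1 = 0, b_2 = 0, b_3 = 1.

Take the total order 0 < 1 < 2 < 3 < 4 on the vertex set. Then K (dimension 3) consists of the simplices:

  0-simplices (5): [0], [1], [2], [3], [4]
  1-simplices (10): [0,1], [0,2], [0,3], [0,4], [1,2], [1,3], [1,4], [2,3], [2,4], [3,4]
  2-simplices (10): [0,1,2], [0,1,3], [0,1,4], [0,2,3], [0,2,4], [0,3,4], [1,2,3], [1,2,4], [1,3,4], [2,3,4]
  3-simplices (5): [0,1,2,3], [0,1,2,4], [0,1,3,4], [0,2,3,4], [1,2,3,4]

giving chain groups C_0 ≅ Z^5, C_1 ≅ Z^10, C_2 ≅ Z^10, C_3 ≅ Z^5.

The boundary map ∂_1: C_1 → C_0 maps an edge to its endpoints' difference, ∂[p,q] = q − p. For instance
  ∂[0,1] = [1] − [0].
The 5×10 boundary matrix has rank 4 and Smith normal form diag(1,1,1,1).

∂_2: C_2 → C_1 acts by ∂[p,q,r] = [q,r] − [p,r] + [p,q]. For instance
  ∂[2,3,4] = [3,4] − [2,4] + [2,3],
  ∂[0,1,2] = [1,2] − [0,2] + [0,1].
The resulting 10×10 matrix has rank 6, and its Smith normal form has invariant factors (1,1,1,1,1,1).

Boundary ∂_3: C_3 → C_2 sends each 3-simplex σ to the alternating sum Σ_i (−1)^i (σ with its i-th vertex removed). For instance
  ∂[0,1,3,4] = [1,3,4] − [0,3,4] + [0,1,4] − [0,1,3],
  ∂[0,1,2,4] = [1,2,4] − [0,2,4] + [0,1,4] − [0,1,2].
As a 10×5 matrix over Z this has rank 4, with invariant factors (1,1,1,1).

Reading off H_k = ker ∂_k / im ∂_{k+1}:

  H_0: rank C_0 − rank ∂_1 = 5 − 4 = 1, and the invariant factors of ∂_1 are all 1, so H_0 ≅ Z.
  H_1: rank ker ∂_1 − rank ∂_2 = (10 − 4) − 6 = 0, and the invariant factors of ∂_2 are all 1, so H_1 ≅ 0.
  H_2: rank ker ∂_2 − rank ∂_3 = (10 − 6) − 4 = 0, and the invariant factors of ∂_3 are all 1, so H_2 ≅ 0.
  H_3: rank ker ∂_3 − rank ∂_4 = (5 − 4) − 0 = 1, and there is no ∂_4, so H_3 ≅ Z.

Hence the Betti numbers are b_0 = 1, b_1 = 0, b_2 = 0, b_3 = 1.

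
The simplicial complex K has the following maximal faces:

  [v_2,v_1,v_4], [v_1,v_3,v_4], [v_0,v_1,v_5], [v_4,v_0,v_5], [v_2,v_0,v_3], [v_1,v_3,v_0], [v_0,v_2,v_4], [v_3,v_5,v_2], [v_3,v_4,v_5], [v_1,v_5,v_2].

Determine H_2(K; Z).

K has 6 vertices, 15 edges, 10 triangles.
rank ∂_2 = 10, rank ∂_3 = 0 ⇒ b_2 = 10 − 10 − 0 = 0. So H_2 = 0.

H_2 ≅ 0.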